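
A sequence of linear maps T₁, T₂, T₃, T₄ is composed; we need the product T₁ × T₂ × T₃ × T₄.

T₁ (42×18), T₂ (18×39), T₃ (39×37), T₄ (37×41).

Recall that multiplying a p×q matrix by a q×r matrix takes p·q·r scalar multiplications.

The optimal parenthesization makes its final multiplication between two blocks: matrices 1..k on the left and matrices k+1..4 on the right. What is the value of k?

1

Adjacent pairs: T₁T₂ = 42·18·39 = 29484; T₂T₃ = 18·39·37 = 25974; T₃T₄ = 39·37·41 = 59163.
Length 3: T₁..T₃: k=1: 0+25974+42·18·37=53946; k=2: 29484+0+42·39·37=90090 → min 53946 | T₂..T₄: k=2: 0+59163+18·39·41=87945; k=3: 25974+0+18·37·41=53280 → min 53280.
Top-level splits: k=1: (T₁..T₁)·(T₂..T₄) → 0+53280+42·18·41 = 84276; k=2: (T₁..T₂)·(T₃..T₄) → 29484+59163+42·39·41 = 155805; k=3: (T₁..T₃)·(T₄..T₄) → 53946+0+42·37·41 = 117660.
Best split is after T₁, i.e. k = 1.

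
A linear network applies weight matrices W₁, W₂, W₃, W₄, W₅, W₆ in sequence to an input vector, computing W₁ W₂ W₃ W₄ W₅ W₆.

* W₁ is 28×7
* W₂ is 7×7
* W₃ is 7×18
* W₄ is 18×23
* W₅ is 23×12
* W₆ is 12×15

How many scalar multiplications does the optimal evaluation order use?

9618

Adjacent pairs: W₁W₂ = 28·7·7 = 1372; W₂W₃ = 7·7·18 = 882; W₃W₄ = 7·18·23 = 2898; W₄W₅ = 18·23·12 = 4968; W₅W₆ = 23·12·15 = 4140.
Length 3: W₁..W₃: k=1: 0+882+28·7·18=4410; k=2: 1372+0+28·7·18=4900 → min 4410 | W₂..W₄: k=2: 0+2898+7·7·23=4025; k=3: 882+0+7·18·23=3780 → min 3780 | W₃..W₅: k=3: 0+4968+7·18·12=6480; k=4: 2898+0+7·23·12=4830 → min 4830 | W₄..W₆: k=4: 0+4140+18·23·15=10350; k=5: 4968+0+18·12·15=8208 → min 8208.
Length 4: W₁..W₄: k=1: 0+3780+28·7·23=8288; k=2: 1372+2898+28·7·23=8778; k=3: 4410+0+28·18·23=16002 → min 8288 | W₂..W₅: k=2: 0+4830+7·7·12=5418; k=3: 882+4968+7·18·12=7362; k=4: 3780+0+7·23·12=5712 → min 5418 | W₃..W₆: k=3: 0+8208+7·18·15=10098; k=4: 2898+4140+7·23·15=9453; k=5: 4830+0+7·12·15=6090 → min 6090.
Length 5: W₁..W₅: k=1: 0+5418+28·7·12=7770; k=2: 1372+4830+28·7·12=8554; k=3: 4410+4968+28·18·12=15426; k=4: 8288+0+28·23·12=16016 → min 7770 | W₂..W₆: k=2: 0+6090+7·7·15=6825; k=3: 882+8208+7·18·15=10980; k=4: 3780+4140+7·23·15=10335; k=5: 5418+0+7·12·15=6678 → min 6678.
Length 6: W₁..W₆: k=1: 0+6678+28·7·15=9618; k=2: 1372+6090+28·7·15=10402; k=3: 4410+8208+28·18·15=20178; k=4: 8288+4140+28·23·15=22088; k=5: 7770+0+28·12·15=12810 → min 9618.
Optimal order: (W₁ ((W₂ ((W₃ W₄) W₅)) W₆)) with cost 9618.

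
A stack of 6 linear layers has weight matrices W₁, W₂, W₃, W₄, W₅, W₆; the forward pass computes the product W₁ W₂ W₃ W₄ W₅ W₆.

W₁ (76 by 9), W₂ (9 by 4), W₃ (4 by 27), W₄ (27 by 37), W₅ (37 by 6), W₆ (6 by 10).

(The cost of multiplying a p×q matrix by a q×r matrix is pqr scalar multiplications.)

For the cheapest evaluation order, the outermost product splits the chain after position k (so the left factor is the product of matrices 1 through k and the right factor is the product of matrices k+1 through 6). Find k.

2

Adjacent pairs: W₁W₂ = 76·9·4 = 2736; W₂W₃ = 9·4·27 = 972; W₃W₄ = 4·27·37 = 3996; W₄W₅ = 27·37·6 = 5994; W₅W₆ = 37·6·10 = 2220.
Length 3: W₁..W₃: k=1: 0+972+76·9·27=19440; k=2: 2736+0+76·4·27=10944 → min 10944 | W₂..W₄: k=2: 0+3996+9·4·37=5328; k=3: 972+0+9·27·37=9963 → min 5328 | W₃..W₅: k=3: 0+5994+4·27·6=6642; k=4: 3996+0+4·37·6=4884 → min 4884 | W₄..W₆: k=4: 0+2220+27·37·10=12210; k=5: 5994+0+27·6·10=7614 → min 7614.
Length 4: W₁..W₄: k=1: 0+5328+76·9·37=30636; k=2: 2736+3996+76·4·37=17980; k=3: 10944+0+76·27·37=86868 → min 17980 | W₂..W₅: k=2: 0+4884+9·4·6=5100; k=3: 972+5994+9·27·6=8424; k=4: 5328+0+9·37·6=7326 → min 5100 | W₃..W₆: k=3: 0+7614+4·27·10=8694; k=4: 3996+2220+4·37·10=7696; k=5: 4884+0+4·6·10=5124 → min 5124.
Length 5: W₁..W₅: k=1: 0+5100+76·9·6=9204; k=2: 2736+4884+76·4·6=9444; k=3: 10944+5994+76·27·6=29250; k=4: 17980+0+76·37·6=34852 → min 9204 | W₂..W₆: k=2: 0+5124+9·4·10=5484; k=3: 972+7614+9·27·10=11016; k=4: 5328+2220+9·37·10=10878; k=5: 5100+0+9·6·10=5640 → min 5484.
Top-level splits: k=1: (W₁..W₁)·(W₂..W₆) → 0+5484+76·9·10 = 12324; k=2: (W₁..W₂)·(W₃..W₆) → 2736+5124+76·4·10 = 10900; k=3: (W₁..W₃)·(W₄..W₆) → 10944+7614+76·27·10 = 39078; k=4: (W₁..W₄)·(W₅..W₆) → 17980+2220+76·37·10 = 48320; k=5: (W₁..W₅)·(W₆..W₆) → 9204+0+76·6·10 = 13764.
Best split is after W₂, i.e. k = 2.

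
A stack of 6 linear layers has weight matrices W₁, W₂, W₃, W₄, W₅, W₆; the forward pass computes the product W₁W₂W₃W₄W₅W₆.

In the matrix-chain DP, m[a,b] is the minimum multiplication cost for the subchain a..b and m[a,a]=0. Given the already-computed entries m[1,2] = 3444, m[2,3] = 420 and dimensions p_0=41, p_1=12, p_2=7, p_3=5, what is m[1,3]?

m[1,3] = min over k∈[1,2] of m[1,k]+m[k+1,3]+p_{0}·p_k·p_{3}.
k=1: 0 + 420 + 41·12·5 = 2880; k=2: 3444 + 0 + 41·7·5 = 4879.
Minimum: 2880 at k=1.

2880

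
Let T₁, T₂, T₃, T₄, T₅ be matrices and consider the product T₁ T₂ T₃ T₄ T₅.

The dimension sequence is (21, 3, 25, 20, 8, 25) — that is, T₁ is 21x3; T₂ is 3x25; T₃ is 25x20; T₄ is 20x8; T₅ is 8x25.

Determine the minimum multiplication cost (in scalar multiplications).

4155

Adjacent pairs: T₁T₂ = 21·3·25 = 1575; T₂T₃ = 3·25·20 = 1500; T₃T₄ = 25·20·8 = 4000; T₄T₅ = 20·8·25 = 4000.
Length 3: T₁..T₃: k=1: 0+1500+21·3·20=2760; k=2: 1575+0+21·25·20=12075 → min 2760 | T₂..T₄: k=2: 0+4000+3·25·8=4600; k=3: 1500+0+3·20·8=1980 → min 1980 | T₃..T₅: k=3: 0+4000+25·20·25=16500; k=4: 4000+0+25·8·25=9000 → min 9000.
Length 4: T₁..T₄: k=1: 0+1980+21·3·8=2484; k=2: 1575+4000+21·25·8=9775; k=3: 2760+0+21·20·8=6120 → min 2484 | T₂..T₅: k=2: 0+9000+3·25·25=10875; k=3: 1500+4000+3·20·25=7000; k=4: 1980+0+3·8·25=2580 → min 2580.
Length 5: T₁..T₅: k=1: 0+2580+21·3·25=4155; k=2: 1575+9000+21·25·25=23700; k=3: 2760+4000+21·20·25=17260; k=4: 2484+0+21·8·25=6684 → min 4155.
Optimal order: (T₁ (((T₂ T₃) T₄) T₅)) with cost 4155.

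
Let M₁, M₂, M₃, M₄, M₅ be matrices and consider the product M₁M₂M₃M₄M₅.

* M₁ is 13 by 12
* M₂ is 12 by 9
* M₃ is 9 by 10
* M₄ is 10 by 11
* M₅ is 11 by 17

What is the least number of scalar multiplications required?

Adjacent pairs: M₁M₂ = 13·12·9 = 1404; M₂M₃ = 12·9·10 = 1080; M₃M₄ = 9·10·11 = 990; M₄M₅ = 10·11·17 = 1870.
Length 3: M₁..M₃: k=1: 0+1080+13·12·10=2640; k=2: 1404+0+13·9·10=2574 → min 2574 | M₂..M₄: k=2: 0+990+12·9·11=2178; k=3: 1080+0+12·10·11=2400 → min 2178 | M₃..M₅: k=3: 0+1870+9·10·17=3400; k=4: 990+0+9·11·17=2673 → min 2673.
Length 4: M₁..M₄: k=1: 0+2178+13·12·11=3894; k=2: 1404+990+13·9·11=3681; k=3: 2574+0+13·10·11=4004 → min 3681 | M₂..M₅: k=2: 0+2673+12·9·17=4509; k=3: 1080+1870+12·10·17=4990; k=4: 2178+0+12·11·17=4422 → min 4422.
Length 5: M₁..M₅: k=1: 0+4422+13·12·17=7074; k=2: 1404+2673+13·9·17=6066; k=3: 2574+1870+13·10·17=6654; k=4: 3681+0+13·11·17=6112 → min 6066.
Optimal order: ((M₁M₂)((M₃M₄)M₅)) with cost 6066.

6066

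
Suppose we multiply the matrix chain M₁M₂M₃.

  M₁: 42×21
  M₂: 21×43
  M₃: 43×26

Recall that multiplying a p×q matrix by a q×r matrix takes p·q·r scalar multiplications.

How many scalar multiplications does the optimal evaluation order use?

46410

Order (M₁(M₂M₃)): (M₂M₃): 21×43 by 43×26 → 21×26, cost 21·43·26 = 23478; (M₁(M₂M₃)): 42×21 by 21×26 → 42×26, cost 42·21·26 = 22932; cumulative 46410. Total 46410.
Order ((M₁M₂)M₃): (M₁M₂): 42×21 by 21×43 → 42×43, cost 42·21·43 = 37926; ((M₁M₂)M₃): 42×43 by 43×26 → 42×26, cost 42·43·26 = 46956; cumulative 84882. Total 84882.
Minimum: 46410.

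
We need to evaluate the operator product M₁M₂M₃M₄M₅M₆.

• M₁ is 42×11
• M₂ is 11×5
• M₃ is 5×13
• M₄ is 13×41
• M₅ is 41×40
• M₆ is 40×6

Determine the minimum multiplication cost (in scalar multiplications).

15167

Adjacent pairs: M₁M₂ = 42·11·5 = 2310; M₂M₃ = 11·5·13 = 715; M₃M₄ = 5·13·41 = 2665; M₄M₅ = 13·41·40 = 21320; M₅M₆ = 41·40·6 = 9840.
Length 3: M₁..M₃: k=1: 0+715+42·11·13=6721; k=2: 2310+0+42·5·13=5040 → min 5040 | M₂..M₄: k=2: 0+2665+11·5·41=4920; k=3: 715+0+11·13·41=6578 → min 4920 | M₃..M₅: k=3: 0+21320+5·13·40=23920; k=4: 2665+0+5·41·40=10865 → min 10865 | M₄..M₆: k=4: 0+9840+13·41·6=13038; k=5: 21320+0+13·40·6=24440 → min 13038.
Length 4: M₁..M₄: k=1: 0+4920+42·11·41=23862; k=2: 2310+2665+42·5·41=13585; k=3: 5040+0+42·13·41=27426 → min 13585 | M₂..M₅: k=2: 0+10865+11·5·40=13065; k=3: 715+21320+11·13·40=27755; k=4: 4920+0+11·41·40=22960 → min 13065 | M₃..M₆: k=3: 0+13038+5·13·6=13428; k=4: 2665+9840+5·41·6=13735; k=5: 10865+0+5·40·6=12065 → min 12065.
Length 5: M₁..M₅: k=1: 0+13065+42·11·40=31545; k=2: 2310+10865+42·5·40=21575; k=3: 5040+21320+42·13·40=48200; k=4: 13585+0+42·41·40=82465 → min 21575 | M₂..M₆: k=2: 0+12065+11·5·6=12395; k=3: 715+13038+11·13·6=14611; k=4: 4920+9840+11·41·6=17466; k=5: 13065+0+11·40·6=15705 → min 12395.
Length 6: M₁..M₆: k=1: 0+12395+42·11·6=15167; k=2: 2310+12065+42·5·6=15635; k=3: 5040+13038+42·13·6=21354; k=4: 13585+9840+42·41·6=33757; k=5: 21575+0+42·40·6=31655 → min 15167.
Optimal order: (M₁(M₂(((M₃M₄)M₅)M₆))) with cost 15167.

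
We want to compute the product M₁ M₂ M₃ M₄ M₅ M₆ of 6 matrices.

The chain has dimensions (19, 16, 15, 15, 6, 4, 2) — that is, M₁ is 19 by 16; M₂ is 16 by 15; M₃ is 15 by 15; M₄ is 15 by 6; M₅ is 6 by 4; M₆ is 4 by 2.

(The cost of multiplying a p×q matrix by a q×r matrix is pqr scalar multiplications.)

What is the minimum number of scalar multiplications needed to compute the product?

1766

Adjacent pairs: M₁M₂ = 19·16·15 = 4560; M₂M₃ = 16·15·15 = 3600; M₃M₄ = 15·15·6 = 1350; M₄M₅ = 15·6·4 = 360; M₅M₆ = 6·4·2 = 48.
Length 3: M₁..M₃: k=1: 0+3600+19·16·15=8160; k=2: 4560+0+19·15·15=8835 → min 8160 | M₂..M₄: k=2: 0+1350+16·15·6=2790; k=3: 3600+0+16·15·6=5040 → min 2790 | M₃..M₅: k=3: 0+360+15·15·4=1260; k=4: 1350+0+15·6·4=1710 → min 1260 | M₄..M₆: k=4: 0+48+15·6·2=228; k=5: 360+0+15·4·2=480 → min 228.
Length 4: M₁..M₄: k=1: 0+2790+19·16·6=4614; k=2: 4560+1350+19·15·6=7620; k=3: 8160+0+19·15·6=9870 → min 4614 | M₂..M₅: k=2: 0+1260+16·15·4=2220; k=3: 3600+360+16·15·4=4920; k=4: 2790+0+16·6·4=3174 → min 2220 | M₃..M₆: k=3: 0+228+15·15·2=678; k=4: 1350+48+15·6·2=1578; k=5: 1260+0+15·4·2=1380 → min 678.
Length 5: M₁..M₅: k=1: 0+2220+19·16·4=3436; k=2: 4560+1260+19·15·4=6960; k=3: 8160+360+19·15·4=9660; k=4: 4614+0+19·6·4=5070 → min 3436 | M₂..M₆: k=2: 0+678+16·15·2=1158; k=3: 3600+228+16·15·2=4308; k=4: 2790+48+16·6·2=3030; k=5: 2220+0+16·4·2=2348 → min 1158.
Length 6: M₁..M₆: k=1: 0+1158+19·16·2=1766; k=2: 4560+678+19·15·2=5808; k=3: 8160+228+19·15·2=8958; k=4: 4614+48+19·6·2=4890; k=5: 3436+0+19·4·2=3588 → min 1766.
Optimal order: (M₁ (M₂ (M₃ (M₄ (M₅ M₆))))) with cost 1766.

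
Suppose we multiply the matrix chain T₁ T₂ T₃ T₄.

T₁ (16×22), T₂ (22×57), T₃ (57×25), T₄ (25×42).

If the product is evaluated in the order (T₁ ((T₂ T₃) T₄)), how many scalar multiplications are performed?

(T₂ T₃): 22×57 by 57×25 → 22×25, cost 22·57·25 = 31350
((T₂ T₃) T₄): 22×25 by 25×42 → 22×42, cost 22·25·42 = 23100; cumulative 54450
(T₁ ((T₂ T₃) T₄)): 16×22 by 22×42 → 16×42, cost 16·22·42 = 14784; cumulative 69234
Total: 69234 scalar multiplications.

69234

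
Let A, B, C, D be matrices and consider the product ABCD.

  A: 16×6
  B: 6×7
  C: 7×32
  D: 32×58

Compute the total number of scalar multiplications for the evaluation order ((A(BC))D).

(BC): 6×7 by 7×32 → 6×32, cost 6·7·32 = 1344
(A(BC)): 16×6 by 6×32 → 16×32, cost 16·6·32 = 3072; cumulative 4416
((A(BC))D): 16×32 by 32×58 → 16×58, cost 16·32·58 = 29696; cumulative 34112
Total: 34112 scalar multiplications.

34112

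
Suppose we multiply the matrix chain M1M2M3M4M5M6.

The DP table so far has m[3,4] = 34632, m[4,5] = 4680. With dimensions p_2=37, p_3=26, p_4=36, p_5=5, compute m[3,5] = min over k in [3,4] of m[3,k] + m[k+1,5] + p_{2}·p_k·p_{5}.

9490

m[3,5] = min over k∈[3,4] of m[3,k]+m[k+1,5]+p_{2}·p_k·p_{5}.
k=3: 0 + 4680 + 37·26·5 = 9490; k=4: 34632 + 0 + 37·36·5 = 41292.
Minimum: 9490 at k=3.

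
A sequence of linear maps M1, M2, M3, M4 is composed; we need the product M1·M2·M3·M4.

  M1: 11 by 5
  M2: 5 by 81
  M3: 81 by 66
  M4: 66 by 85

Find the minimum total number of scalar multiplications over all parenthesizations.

59455

Adjacent pairs: M1M2 = 11·5·81 = 4455; M2M3 = 5·81·66 = 26730; M3M4 = 81·66·85 = 454410.
Length 3: M1..M3: k=1: 0+26730+11·5·66=30360; k=2: 4455+0+11·81·66=63261 → min 30360 | M2..M4: k=2: 0+454410+5·81·85=488835; k=3: 26730+0+5·66·85=54780 → min 54780.
Length 4: M1..M4: k=1: 0+54780+11·5·85=59455; k=2: 4455+454410+11·81·85=534600; k=3: 30360+0+11·66·85=92070 → min 59455.
Optimal order: (M1·((M2·M3)·M4)) with cost 59455.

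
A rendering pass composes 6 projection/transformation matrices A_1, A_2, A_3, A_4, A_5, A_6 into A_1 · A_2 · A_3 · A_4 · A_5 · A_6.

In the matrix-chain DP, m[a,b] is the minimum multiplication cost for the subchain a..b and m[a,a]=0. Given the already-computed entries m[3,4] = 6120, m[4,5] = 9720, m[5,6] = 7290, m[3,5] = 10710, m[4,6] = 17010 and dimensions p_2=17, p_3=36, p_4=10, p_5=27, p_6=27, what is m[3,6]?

18000

m[3,6] = min over k∈[3,5] of m[3,k]+m[k+1,6]+p_{2}·p_k·p_{6}.
k=3: 0 + 17010 + 17·36·27 = 33534; k=4: 6120 + 7290 + 17·10·27 = 18000; k=5: 10710 + 0 + 17·27·27 = 23103.
Minimum: 18000 at k=4.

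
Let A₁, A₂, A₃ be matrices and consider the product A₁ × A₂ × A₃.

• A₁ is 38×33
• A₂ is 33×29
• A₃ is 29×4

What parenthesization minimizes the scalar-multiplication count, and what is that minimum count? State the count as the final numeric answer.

(A₁ × (A₂ × A₃)): cost 8844.
((A₁ × A₂) × A₃): cost 40774.
Optimal: (A₁ × (A₂ × A₃)) with cost 8844.

8844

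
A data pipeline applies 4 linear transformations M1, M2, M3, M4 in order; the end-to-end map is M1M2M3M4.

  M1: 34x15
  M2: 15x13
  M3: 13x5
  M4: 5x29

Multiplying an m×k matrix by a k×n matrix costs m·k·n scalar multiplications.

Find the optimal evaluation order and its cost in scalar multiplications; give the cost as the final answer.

8455

Adjacent pairs: M1M2 = 34·15·13 = 6630; M2M3 = 15·13·5 = 975; M3M4 = 13·5·29 = 1885.
Length 3: M1..M3: k=1: 0+975+34·15·5=3525; k=2: 6630+0+34·13·5=8840 → min 3525 | M2..M4: k=2: 0+1885+15·13·29=7540; k=3: 975+0+15·5·29=3150 → min 3150.
Length 4: M1..M4: k=1: 0+3150+34·15·29=17940; k=2: 6630+1885+34·13·29=21333; k=3: 3525+0+34·5·29=8455 → min 8455.
Optimal parenthesization: ((M1(M2M3))M4) with cost 8455.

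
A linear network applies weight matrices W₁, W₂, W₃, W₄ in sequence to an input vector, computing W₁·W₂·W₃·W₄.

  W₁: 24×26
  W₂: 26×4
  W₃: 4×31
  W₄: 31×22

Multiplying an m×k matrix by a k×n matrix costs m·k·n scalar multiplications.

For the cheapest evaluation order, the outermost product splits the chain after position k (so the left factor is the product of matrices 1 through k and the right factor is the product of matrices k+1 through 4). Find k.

Adjacent pairs: W₁W₂ = 24·26·4 = 2496; W₂W₃ = 26·4·31 = 3224; W₃W₄ = 4·31·22 = 2728.
Length 3: W₁..W₃: k=1: 0+3224+24·26·31=22568; k=2: 2496+0+24·4·31=5472 → min 5472 | W₂..W₄: k=2: 0+2728+26·4·22=5016; k=3: 3224+0+26·31·22=20956 → min 5016.
Top-level splits: k=1: (W₁..W₁)·(W₂..W₄) → 0+5016+24·26·22 = 18744; k=2: (W₁..W₂)·(W₃..W₄) → 2496+2728+24·4·22 = 7336; k=3: (W₁..W₃)·(W₄..W₄) → 5472+0+24·31·22 = 21840.
Best split is after W₂, i.e. k = 2.

2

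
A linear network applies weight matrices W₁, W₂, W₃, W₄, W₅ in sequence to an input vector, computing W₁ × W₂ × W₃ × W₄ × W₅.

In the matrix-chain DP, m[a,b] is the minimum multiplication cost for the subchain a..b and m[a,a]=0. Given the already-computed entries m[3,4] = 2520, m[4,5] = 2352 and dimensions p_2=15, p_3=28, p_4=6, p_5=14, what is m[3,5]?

3780

m[3,5] = min over k∈[3,4] of m[3,k]+m[k+1,5]+p_{2}·p_k·p_{5}.
k=3: 0 + 2352 + 15·28·14 = 8232; k=4: 2520 + 0 + 15·6·14 = 3780.
Minimum: 3780 at k=4.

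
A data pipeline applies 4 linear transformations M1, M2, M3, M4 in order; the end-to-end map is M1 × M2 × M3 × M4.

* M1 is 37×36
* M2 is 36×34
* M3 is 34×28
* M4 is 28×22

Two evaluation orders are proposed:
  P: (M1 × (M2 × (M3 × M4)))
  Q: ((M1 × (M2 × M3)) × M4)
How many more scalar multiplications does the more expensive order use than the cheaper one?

Order P = (M1 × (M2 × (M3 × M4))): (M3 × M4): 34×28 by 28×22 → 34×22, cost 34·28·22 = 20944; (M2 × (M3 × M4)): 36×34 by 34×22 → 36×22, cost 36·34·22 = 26928; cumulative 47872; (M1 × (M2 × (M3 × M4))): 37×36 by 36×22 → 37×22, cost 37·36·22 = 29304; cumulative 77176. Total 77176.
Order Q = ((M1 × (M2 × M3)) × M4): (M2 × M3): 36×34 by 34×28 → 36×28, cost 36·34·28 = 34272; (M1 × (M2 × M3)): 37×36 by 36×28 → 37×28, cost 37·36·28 = 37296; cumulative 71568; ((M1 × (M2 × M3)) × M4): 37×28 by 28×22 → 37×22, cost 37·28·22 = 22792; cumulative 94360. Total 94360.
Difference: |77176 − 94360| = 17184.

17184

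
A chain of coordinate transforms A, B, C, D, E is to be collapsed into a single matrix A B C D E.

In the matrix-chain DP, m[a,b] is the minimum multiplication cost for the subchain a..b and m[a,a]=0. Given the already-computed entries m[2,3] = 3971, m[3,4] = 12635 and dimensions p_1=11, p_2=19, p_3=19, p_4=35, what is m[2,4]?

11286

m[2,4] = min over k∈[2,3] of m[2,k]+m[k+1,4]+p_{1}·p_k·p_{4}.
k=2: 0 + 12635 + 11·19·35 = 19950; k=3: 3971 + 0 + 11·19·35 = 11286.
Minimum: 11286 at k=3.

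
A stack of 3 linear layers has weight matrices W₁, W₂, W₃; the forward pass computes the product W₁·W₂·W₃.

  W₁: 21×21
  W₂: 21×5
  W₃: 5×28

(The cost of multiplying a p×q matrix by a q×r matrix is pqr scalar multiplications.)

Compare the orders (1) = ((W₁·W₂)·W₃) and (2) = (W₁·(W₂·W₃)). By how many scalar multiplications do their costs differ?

Order (1) = ((W₁·W₂)·W₃): (W₁·W₂): 21×21 by 21×5 → 21×5, cost 21·21·5 = 2205; ((W₁·W₂)·W₃): 21×5 by 5×28 → 21×28, cost 21·5·28 = 2940; cumulative 5145. Total 5145.
Order (2) = (W₁·(W₂·W₃)): (W₂·W₃): 21×5 by 5×28 → 21×28, cost 21·5·28 = 2940; (W₁·(W₂·W₃)): 21×21 by 21×28 → 21×28, cost 21·21·28 = 12348; cumulative 15288. Total 15288.
Difference: |5145 − 15288| = 10143.

10143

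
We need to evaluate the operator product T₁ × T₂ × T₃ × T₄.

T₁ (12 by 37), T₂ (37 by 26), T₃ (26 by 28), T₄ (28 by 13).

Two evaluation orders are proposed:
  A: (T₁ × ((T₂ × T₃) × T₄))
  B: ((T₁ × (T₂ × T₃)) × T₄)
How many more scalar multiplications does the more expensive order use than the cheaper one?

Order A = (T₁ × ((T₂ × T₃) × T₄)): (T₂ × T₃): 37×26 by 26×28 → 37×28, cost 37·26·28 = 26936; ((T₂ × T₃) × T₄): 37×28 by 28×13 → 37×13, cost 37·28·13 = 13468; cumulative 40404; (T₁ × ((T₂ × T₃) × T₄)): 12×37 by 37×13 → 12×13, cost 12·37·13 = 5772; cumulative 46176. Total 46176.
Order B = ((T₁ × (T₂ × T₃)) × T₄): (T₂ × T₃): 37×26 by 26×28 → 37×28, cost 37·26·28 = 26936; (T₁ × (T₂ × T₃)): 12×37 by 37×28 → 12×28, cost 12·37·28 = 12432; cumulative 39368; ((T₁ × (T₂ × T₃)) × T₄): 12×28 by 28×13 → 12×13, cost 12·28·13 = 4368; cumulative 43736. Total 43736.
Difference: |46176 − 43736| = 2440.

2440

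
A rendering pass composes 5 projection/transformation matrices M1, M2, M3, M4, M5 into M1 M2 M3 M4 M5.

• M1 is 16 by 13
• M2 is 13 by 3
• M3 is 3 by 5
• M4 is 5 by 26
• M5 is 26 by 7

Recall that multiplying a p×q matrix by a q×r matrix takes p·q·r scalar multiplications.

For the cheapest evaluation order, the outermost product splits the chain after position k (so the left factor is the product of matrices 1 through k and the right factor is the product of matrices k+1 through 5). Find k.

Adjacent pairs: M1M2 = 16·13·3 = 624; M2M3 = 13·3·5 = 195; M3M4 = 3·5·26 = 390; M4M5 = 5·26·7 = 910.
Length 3: M1..M3: k=1: 0+195+16·13·5=1235; k=2: 624+0+16·3·5=864 → min 864 | M2..M4: k=2: 0+390+13·3·26=1404; k=3: 195+0+13·5·26=1885 → min 1404 | M3..M5: k=3: 0+910+3·5·7=1015; k=4: 390+0+3·26·7=936 → min 936.
Length 4: M1..M4: k=1: 0+1404+16·13·26=6812; k=2: 624+390+16·3·26=2262; k=3: 864+0+16·5·26=2944 → min 2262 | M2..M5: k=2: 0+936+13·3·7=1209; k=3: 195+910+13·5·7=1560; k=4: 1404+0+13·26·7=3770 → min 1209.
Top-level splits: k=1: (M1..M1)·(M2..M5) → 0+1209+16·13·7 = 2665; k=2: (M1..M2)·(M3..M5) → 624+936+16·3·7 = 1896; k=3: (M1..M3)·(M4..M5) → 864+910+16·5·7 = 2334; k=4: (M1..M4)·(M5..M5) → 2262+0+16·26·7 = 5174.
Best split is after M2, i.e. k = 2.

2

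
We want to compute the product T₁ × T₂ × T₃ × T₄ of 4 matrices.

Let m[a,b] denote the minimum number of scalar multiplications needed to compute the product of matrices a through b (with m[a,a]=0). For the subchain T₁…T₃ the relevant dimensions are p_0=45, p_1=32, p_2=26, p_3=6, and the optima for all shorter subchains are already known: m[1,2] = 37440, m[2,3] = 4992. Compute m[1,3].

13632

m[1,3] = min over k∈[1,2] of m[1,k]+m[k+1,3]+p_{0}·p_k·p_{3}.
k=1: 0 + 4992 + 45·32·6 = 13632; k=2: 37440 + 0 + 45·26·6 = 44460.
Minimum: 13632 at k=1.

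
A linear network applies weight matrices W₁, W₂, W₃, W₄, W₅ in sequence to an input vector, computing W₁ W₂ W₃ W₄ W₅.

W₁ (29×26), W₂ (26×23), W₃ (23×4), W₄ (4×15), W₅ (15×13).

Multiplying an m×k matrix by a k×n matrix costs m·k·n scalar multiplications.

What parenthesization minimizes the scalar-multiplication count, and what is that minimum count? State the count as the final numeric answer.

7696

Adjacent pairs: W₁W₂ = 29·26·23 = 17342; W₂W₃ = 26·23·4 = 2392; W₃W₄ = 23·4·15 = 1380; W₄W₅ = 4·15·13 = 780.
Length 3: W₁..W₃: k=1: 0+2392+29·26·4=5408; k=2: 17342+0+29·23·4=20010 → min 5408 | W₂..W₄: k=2: 0+1380+26·23·15=10350; k=3: 2392+0+26·4·15=3952 → min 3952 | W₃..W₅: k=3: 0+780+23·4·13=1976; k=4: 1380+0+23·15·13=5865 → min 1976.
Length 4: W₁..W₄: k=1: 0+3952+29·26·15=15262; k=2: 17342+1380+29·23·15=28727; k=3: 5408+0+29·4·15=7148 → min 7148 | W₂..W₅: k=2: 0+1976+26·23·13=9750; k=3: 2392+780+26·4·13=4524; k=4: 3952+0+26·15·13=9022 → min 4524.
Length 5: W₁..W₅: k=1: 0+4524+29·26·13=14326; k=2: 17342+1976+29·23·13=27989; k=3: 5408+780+29·4·13=7696; k=4: 7148+0+29·15·13=12803 → min 7696.
Optimal parenthesization: ((W₁ (W₂ W₃)) (W₄ W₅)) with cost 7696.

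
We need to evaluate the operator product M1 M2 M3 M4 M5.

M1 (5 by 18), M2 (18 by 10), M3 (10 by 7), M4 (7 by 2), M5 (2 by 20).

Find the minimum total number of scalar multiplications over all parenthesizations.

880

Adjacent pairs: M1M2 = 5·18·10 = 900; M2M3 = 18·10·7 = 1260; M3M4 = 10·7·2 = 140; M4M5 = 7·2·20 = 280.
Length 3: M1..M3: k=1: 0+1260+5·18·7=1890; k=2: 900+0+5·10·7=1250 → min 1250 | M2..M4: k=2: 0+140+18·10·2=500; k=3: 1260+0+18·7·2=1512 → min 500 | M3..M5: k=3: 0+280+10·7·20=1680; k=4: 140+0+10·2·20=540 → min 540.
Length 4: M1..M4: k=1: 0+500+5·18·2=680; k=2: 900+140+5·10·2=1140; k=3: 1250+0+5·7·2=1320 → min 680 | M2..M5: k=2: 0+540+18·10·20=4140; k=3: 1260+280+18·7·20=4060; k=4: 500+0+18·2·20=1220 → min 1220.
Length 5: M1..M5: k=1: 0+1220+5·18·20=3020; k=2: 900+540+5·10·20=2440; k=3: 1250+280+5·7·20=2230; k=4: 680+0+5·2·20=880 → min 880.
Optimal order: ((M1 (M2 (M3 M4))) M5) with cost 880.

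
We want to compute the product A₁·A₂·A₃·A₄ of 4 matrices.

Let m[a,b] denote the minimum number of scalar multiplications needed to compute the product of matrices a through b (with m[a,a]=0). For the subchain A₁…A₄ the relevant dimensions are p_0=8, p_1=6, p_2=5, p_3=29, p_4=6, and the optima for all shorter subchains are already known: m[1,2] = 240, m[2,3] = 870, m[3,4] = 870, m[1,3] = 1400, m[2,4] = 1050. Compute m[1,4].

m[1,4] = min over k∈[1,3] of m[1,k]+m[k+1,4]+p_{0}·p_k·p_{4}.
k=1: 0 + 1050 + 8·6·6 = 1338; k=2: 240 + 870 + 8·5·6 = 1350; k=3: 1400 + 0 + 8·29·6 = 2792.
Minimum: 1338 at k=1.

1338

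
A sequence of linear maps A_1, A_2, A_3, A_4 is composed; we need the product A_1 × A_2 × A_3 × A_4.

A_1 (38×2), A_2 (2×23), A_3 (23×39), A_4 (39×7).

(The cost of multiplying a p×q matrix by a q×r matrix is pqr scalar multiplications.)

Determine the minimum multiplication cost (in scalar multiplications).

Adjacent pairs: A_1A_2 = 38·2·23 = 1748; A_2A_3 = 2·23·39 = 1794; A_3A_4 = 23·39·7 = 6279.
Length 3: A_1..A_3: k=1: 0+1794+38·2·39=4758; k=2: 1748+0+38·23·39=35834 → min 4758 | A_2..A_4: k=2: 0+6279+2·23·7=6601; k=3: 1794+0+2·39·7=2340 → min 2340.
Length 4: A_1..A_4: k=1: 0+2340+38·2·7=2872; k=2: 1748+6279+38·23·7=14145; k=3: 4758+0+38·39·7=15132 → min 2872.
Optimal order: (A_1 × ((A_2 × A_3) × A_4)) with cost 2872.

2872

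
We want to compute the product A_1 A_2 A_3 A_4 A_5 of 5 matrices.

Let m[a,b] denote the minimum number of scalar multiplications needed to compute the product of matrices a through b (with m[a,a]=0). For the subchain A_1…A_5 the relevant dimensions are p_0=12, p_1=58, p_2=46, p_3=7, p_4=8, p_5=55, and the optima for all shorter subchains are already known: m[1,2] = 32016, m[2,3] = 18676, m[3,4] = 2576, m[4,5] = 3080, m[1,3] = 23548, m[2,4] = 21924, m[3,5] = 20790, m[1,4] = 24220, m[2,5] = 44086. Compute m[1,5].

29500

m[1,5] = min over k∈[1,4] of m[1,k]+m[k+1,5]+p_{0}·p_k·p_{5}.
k=1: 0 + 44086 + 12·58·55 = 82366; k=2: 32016 + 20790 + 12·46·55 = 83166; k=3: 23548 + 3080 + 12·7·55 = 31248; k=4: 24220 + 0 + 12·8·55 = 29500.
Minimum: 29500 at k=4.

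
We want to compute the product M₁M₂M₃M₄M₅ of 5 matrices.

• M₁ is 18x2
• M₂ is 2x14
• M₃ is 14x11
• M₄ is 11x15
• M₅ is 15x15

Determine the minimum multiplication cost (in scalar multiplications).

1628

Adjacent pairs: M₁M₂ = 18·2·14 = 504; M₂M₃ = 2·14·11 = 308; M₃M₄ = 14·11·15 = 2310; M₄M₅ = 11·15·15 = 2475.
Length 3: M₁..M₃: k=1: 0+308+18·2·11=704; k=2: 504+0+18·14·11=3276 → min 704 | M₂..M₄: k=2: 0+2310+2·14·15=2730; k=3: 308+0+2·11·15=638 → min 638 | M₃..M₅: k=3: 0+2475+14·11·15=4785; k=4: 2310+0+14·15·15=5460 → min 4785.
Length 4: M₁..M₄: k=1: 0+638+18·2·15=1178; k=2: 504+2310+18·14·15=6594; k=3: 704+0+18·11·15=3674 → min 1178 | M₂..M₅: k=2: 0+4785+2·14·15=5205; k=3: 308+2475+2·11·15=3113; k=4: 638+0+2·15·15=1088 → min 1088.
Length 5: M₁..M₅: k=1: 0+1088+18·2·15=1628; k=2: 504+4785+18·14·15=9069; k=3: 704+2475+18·11·15=6149; k=4: 1178+0+18·15·15=5228 → min 1628.
Optimal order: (M₁(((M₂M₃)M₄)M₅)) with cost 1628.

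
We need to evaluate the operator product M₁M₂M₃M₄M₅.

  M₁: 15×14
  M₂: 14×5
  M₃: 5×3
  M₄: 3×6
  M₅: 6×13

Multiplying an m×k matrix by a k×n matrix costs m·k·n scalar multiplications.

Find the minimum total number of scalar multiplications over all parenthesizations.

Adjacent pairs: M₁M₂ = 15·14·5 = 1050; M₂M₃ = 14·5·3 = 210; M₃M₄ = 5·3·6 = 90; M₄M₅ = 3·6·13 = 234.
Length 3: M₁..M₃: k=1: 0+210+15·14·3=840; k=2: 1050+0+15·5·3=1275 → min 840 | M₂..M₄: k=2: 0+90+14·5·6=510; k=3: 210+0+14·3·6=462 → min 462 | M₃..M₅: k=3: 0+234+5·3·13=429; k=4: 90+0+5·6·13=480 → min 429.
Length 4: M₁..M₄: k=1: 0+462+15·14·6=1722; k=2: 1050+90+15·5·6=1590; k=3: 840+0+15·3·6=1110 → min 1110 | M₂..M₅: k=2: 0+429+14·5·13=1339; k=3: 210+234+14·3·13=990; k=4: 462+0+14·6·13=1554 → min 990.
Length 5: M₁..M₅: k=1: 0+990+15·14·13=3720; k=2: 1050+429+15·5·13=2454; k=3: 840+234+15·3·13=1659; k=4: 1110+0+15·6·13=2280 → min 1659.
Optimal order: ((M₁(M₂M₃))(M₄M₅)) with cost 1659.

1659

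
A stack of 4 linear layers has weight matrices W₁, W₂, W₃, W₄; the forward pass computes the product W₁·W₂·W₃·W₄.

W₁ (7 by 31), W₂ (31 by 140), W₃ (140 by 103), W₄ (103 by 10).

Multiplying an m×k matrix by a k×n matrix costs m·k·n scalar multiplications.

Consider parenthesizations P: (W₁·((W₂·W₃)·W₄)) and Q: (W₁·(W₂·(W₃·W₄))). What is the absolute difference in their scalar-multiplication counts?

291350

Order P = (W₁·((W₂·W₃)·W₄)): (W₂·W₃): 31×140 by 140×103 → 31×103, cost 31·140·103 = 447020; ((W₂·W₃)·W₄): 31×103 by 103×10 → 31×10, cost 31·103·10 = 31930; cumulative 478950; (W₁·((W₂·W₃)·W₄)): 7×31 by 31×10 → 7×10, cost 7·31·10 = 2170; cumulative 481120. Total 481120.
Order Q = (W₁·(W₂·(W₃·W₄))): (W₃·W₄): 140×103 by 103×10 → 140×10, cost 140·103·10 = 144200; (W₂·(W₃·W₄)): 31×140 by 140×10 → 31×10, cost 31·140·10 = 43400; cumulative 187600; (W₁·(W₂·(W₃·W₄))): 7×31 by 31×10 → 7×10, cost 7·31·10 = 2170; cumulative 189770. Total 189770.
Difference: |481120 − 189770| = 291350.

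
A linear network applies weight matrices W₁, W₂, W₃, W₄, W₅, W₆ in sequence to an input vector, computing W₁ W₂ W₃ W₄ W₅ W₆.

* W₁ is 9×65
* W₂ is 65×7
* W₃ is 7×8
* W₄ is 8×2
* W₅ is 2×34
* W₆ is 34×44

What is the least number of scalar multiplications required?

Adjacent pairs: W₁W₂ = 9·65·7 = 4095; W₂W₃ = 65·7·8 = 3640; W₃W₄ = 7·8·2 = 112; W₄W₅ = 8·2·34 = 544; W₅W₆ = 2·34·44 = 2992.
Length 3: W₁..W₃: k=1: 0+3640+9·65·8=8320; k=2: 4095+0+9·7·8=4599 → min 4599 | W₂..W₄: k=2: 0+112+65·7·2=1022; k=3: 3640+0+65·8·2=4680 → min 1022 | W₃..W₅: k=3: 0+544+7·8·34=2448; k=4: 112+0+7·2·34=588 → min 588 | W₄..W₆: k=4: 0+2992+8·2·44=3696; k=5: 544+0+8·34·44=12512 → min 3696.
Length 4: W₁..W₄: k=1: 0+1022+9·65·2=2192; k=2: 4095+112+9·7·2=4333; k=3: 4599+0+9·8·2=4743 → min 2192 | W₂..W₅: k=2: 0+588+65·7·34=16058; k=3: 3640+544+65·8·34=21864; k=4: 1022+0+65·2·34=5442 → min 5442 | W₃..W₆: k=3: 0+3696+7·8·44=6160; k=4: 112+2992+7·2·44=3720; k=5: 588+0+7·34·44=11060 → min 3720.
Length 5: W₁..W₅: k=1: 0+5442+9·65·34=25332; k=2: 4095+588+9·7·34=6825; k=3: 4599+544+9·8·34=7591; k=4: 2192+0+9·2·34=2804 → min 2804 | W₂..W₆: k=2: 0+3720+65·7·44=23740; k=3: 3640+3696+65·8·44=30216; k=4: 1022+2992+65·2·44=9734; k=5: 5442+0+65·34·44=102682 → min 9734.
Length 6: W₁..W₆: k=1: 0+9734+9·65·44=35474; k=2: 4095+3720+9·7·44=10587; k=3: 4599+3696+9·8·44=11463; k=4: 2192+2992+9·2·44=5976; k=5: 2804+0+9·34·44=16268 → min 5976.
Optimal order: ((W₁ (W₂ (W₃ W₄))) (W₅ W₆)) with cost 5976.

5976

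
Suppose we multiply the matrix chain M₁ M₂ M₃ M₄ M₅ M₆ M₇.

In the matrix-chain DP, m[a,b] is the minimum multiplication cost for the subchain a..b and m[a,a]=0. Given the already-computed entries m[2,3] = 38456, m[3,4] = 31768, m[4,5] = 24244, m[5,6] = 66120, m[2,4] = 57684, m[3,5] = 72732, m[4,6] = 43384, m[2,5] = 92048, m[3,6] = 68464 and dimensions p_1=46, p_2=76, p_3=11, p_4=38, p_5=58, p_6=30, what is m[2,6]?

97020

m[2,6] = min over k∈[2,5] of m[2,k]+m[k+1,6]+p_{1}·p_k·p_{6}.
k=2: 0 + 68464 + 46·76·30 = 173344; k=3: 38456 + 43384 + 46·11·30 = 97020; k=4: 57684 + 66120 + 46·38·30 = 176244; k=5: 92048 + 0 + 46·58·30 = 172088.
Minimum: 97020 at k=3.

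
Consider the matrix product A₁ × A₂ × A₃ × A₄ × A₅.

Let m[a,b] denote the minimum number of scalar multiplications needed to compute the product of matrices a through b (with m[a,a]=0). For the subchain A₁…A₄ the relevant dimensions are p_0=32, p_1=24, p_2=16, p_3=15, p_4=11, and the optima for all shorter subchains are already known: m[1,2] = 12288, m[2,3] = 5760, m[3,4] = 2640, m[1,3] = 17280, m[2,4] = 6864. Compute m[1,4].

m[1,4] = min over k∈[1,3] of m[1,k]+m[k+1,4]+p_{0}·p_k·p_{4}.
k=1: 0 + 6864 + 32·24·11 = 15312; k=2: 12288 + 2640 + 32·16·11 = 20560; k=3: 17280 + 0 + 32·15·11 = 22560.
Minimum: 15312 at k=1.

15312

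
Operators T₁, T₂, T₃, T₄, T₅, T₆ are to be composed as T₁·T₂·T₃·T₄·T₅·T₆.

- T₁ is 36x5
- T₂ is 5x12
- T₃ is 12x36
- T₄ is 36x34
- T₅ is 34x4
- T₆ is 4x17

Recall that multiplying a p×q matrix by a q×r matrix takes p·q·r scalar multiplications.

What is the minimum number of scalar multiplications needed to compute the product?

10032

Adjacent pairs: T₁T₂ = 36·5·12 = 2160; T₂T₃ = 5·12·36 = 2160; T₃T₄ = 12·36·34 = 14688; T₄T₅ = 36·34·4 = 4896; T₅T₆ = 34·4·17 = 2312.
Length 3: T₁..T₃: k=1: 0+2160+36·5·36=8640; k=2: 2160+0+36·12·36=17712 → min 8640 | T₂..T₄: k=2: 0+14688+5·12·34=16728; k=3: 2160+0+5·36·34=8280 → min 8280 | T₃..T₅: k=3: 0+4896+12·36·4=6624; k=4: 14688+0+12·34·4=16320 → min 6624 | T₄..T₆: k=4: 0+2312+36·34·17=23120; k=5: 4896+0+36·4·17=7344 → min 7344.
Length 4: T₁..T₄: k=1: 0+8280+36·5·34=14400; k=2: 2160+14688+36·12·34=31536; k=3: 8640+0+36·36·34=52704 → min 14400 | T₂..T₅: k=2: 0+6624+5·12·4=6864; k=3: 2160+4896+5·36·4=7776; k=4: 8280+0+5·34·4=8960 → min 6864 | T₃..T₆: k=3: 0+7344+12·36·17=14688; k=4: 14688+2312+12·34·17=23936; k=5: 6624+0+12·4·17=7440 → min 7440.
Length 5: T₁..T₅: k=1: 0+6864+36·5·4=7584; k=2: 2160+6624+36·12·4=10512; k=3: 8640+4896+36·36·4=18720; k=4: 14400+0+36·34·4=19296 → min 7584 | T₂..T₆: k=2: 0+7440+5·12·17=8460; k=3: 2160+7344+5·36·17=12564; k=4: 8280+2312+5·34·17=13482; k=5: 6864+0+5·4·17=7204 → min 7204.
Length 6: T₁..T₆: k=1: 0+7204+36·5·17=10264; k=2: 2160+7440+36·12·17=16944; k=3: 8640+7344+36·36·17=38016; k=4: 14400+2312+36·34·17=37520; k=5: 7584+0+36·4·17=10032 → min 10032.
Optimal order: ((T₁·(T₂·(T₃·(T₄·T₅))))·T₆) with cost 10032.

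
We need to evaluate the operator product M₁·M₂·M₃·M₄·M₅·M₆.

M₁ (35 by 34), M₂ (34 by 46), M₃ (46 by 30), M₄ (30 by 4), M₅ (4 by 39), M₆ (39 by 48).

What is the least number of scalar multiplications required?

30744

Adjacent pairs: M₁M₂ = 35·34·46 = 54740; M₂M₃ = 34·46·30 = 46920; M₃M₄ = 46·30·4 = 5520; M₄M₅ = 30·4·39 = 4680; M₅M₆ = 4·39·48 = 7488.
Length 3: M₁..M₃: k=1: 0+46920+35·34·30=82620; k=2: 54740+0+35·46·30=103040 → min 82620 | M₂..M₄: k=2: 0+5520+34·46·4=11776; k=3: 46920+0+34·30·4=51000 → min 11776 | M₃..M₅: k=3: 0+4680+46·30·39=58500; k=4: 5520+0+46·4·39=12696 → min 12696 | M₄..M₆: k=4: 0+7488+30·4·48=13248; k=5: 4680+0+30·39·48=60840 → min 13248.
Length 4: M₁..M₄: k=1: 0+11776+35·34·4=16536; k=2: 54740+5520+35·46·4=66700; k=3: 82620+0+35·30·4=86820 → min 16536 | M₂..M₅: k=2: 0+12696+34·46·39=73692; k=3: 46920+4680+34·30·39=91380; k=4: 11776+0+34·4·39=17080 → min 17080 | M₃..M₆: k=3: 0+13248+46·30·48=79488; k=4: 5520+7488+46·4·48=21840; k=5: 12696+0+46·39·48=98808 → min 21840.
Length 5: M₁..M₅: k=1: 0+17080+35·34·39=63490; k=2: 54740+12696+35·46·39=130226; k=3: 82620+4680+35·30·39=128250; k=4: 16536+0+35·4·39=21996 → min 21996 | M₂..M₆: k=2: 0+21840+34·46·48=96912; k=3: 46920+13248+34·30·48=109128; k=4: 11776+7488+34·4·48=25792; k=5: 17080+0+34·39·48=80728 → min 25792.
Length 6: M₁..M₆: k=1: 0+25792+35·34·48=82912; k=2: 54740+21840+35·46·48=153860; k=3: 82620+13248+35·30·48=146268; k=4: 16536+7488+35·4·48=30744; k=5: 21996+0+35·39·48=87516 → min 30744.
Optimal order: ((M₁·(M₂·(M₃·M₄)))·(M₅·M₆)) with cost 30744.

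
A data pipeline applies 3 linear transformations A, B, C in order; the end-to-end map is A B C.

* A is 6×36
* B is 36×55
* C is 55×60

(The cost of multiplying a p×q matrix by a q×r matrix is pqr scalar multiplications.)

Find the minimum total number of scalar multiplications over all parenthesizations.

31680

Order (A (B C)): (B C): 36×55 by 55×60 → 36×60, cost 36·55·60 = 118800; (A (B C)): 6×36 by 36×60 → 6×60, cost 6·36·60 = 12960; cumulative 131760. Total 131760.
Order ((A B) C): (A B): 6×36 by 36×55 → 6×55, cost 6·36·55 = 11880; ((A B) C): 6×55 by 55×60 → 6×60, cost 6·55·60 = 19800; cumulative 31680. Total 31680.
Minimum: 31680.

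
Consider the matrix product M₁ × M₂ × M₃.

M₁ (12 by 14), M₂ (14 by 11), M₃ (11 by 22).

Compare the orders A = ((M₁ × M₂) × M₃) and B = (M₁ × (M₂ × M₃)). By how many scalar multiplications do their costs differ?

Order A = ((M₁ × M₂) × M₃): (M₁ × M₂): 12×14 by 14×11 → 12×11, cost 12·14·11 = 1848; ((M₁ × M₂) × M₃): 12×11 by 11×22 → 12×22, cost 12·11·22 = 2904; cumulative 4752. Total 4752.
Order B = (M₁ × (M₂ × M₃)): (M₂ × M₃): 14×11 by 11×22 → 14×22, cost 14·11·22 = 3388; (M₁ × (M₂ × M₃)): 12×14 by 14×22 → 12×22, cost 12·14·22 = 3696; cumulative 7084. Total 7084.
Difference: |4752 − 7084| = 2332.

2332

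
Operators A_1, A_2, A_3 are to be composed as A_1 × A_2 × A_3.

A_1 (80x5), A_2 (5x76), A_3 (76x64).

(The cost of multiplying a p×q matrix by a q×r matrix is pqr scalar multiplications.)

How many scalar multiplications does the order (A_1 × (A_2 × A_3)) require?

49920

(A_2 × A_3): 5×76 by 76×64 → 5×64, cost 5·76·64 = 24320
(A_1 × (A_2 × A_3)): 80×5 by 5×64 → 80×64, cost 80·5·64 = 25600; cumulative 49920
Total: 49920 scalar multiplications.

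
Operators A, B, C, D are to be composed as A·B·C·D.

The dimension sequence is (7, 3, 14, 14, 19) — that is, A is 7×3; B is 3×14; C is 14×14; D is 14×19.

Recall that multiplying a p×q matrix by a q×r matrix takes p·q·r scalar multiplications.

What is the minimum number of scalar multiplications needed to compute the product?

1785

Adjacent pairs: AB = 7·3·14 = 294; BC = 3·14·14 = 588; CD = 14·14·19 = 3724.
Length 3: A..C: k=1: 0+588+7·3·14=882; k=2: 294+0+7·14·14=1666 → min 882 | B..D: k=2: 0+3724+3·14·19=4522; k=3: 588+0+3·14·19=1386 → min 1386.
Length 4: A..D: k=1: 0+1386+7·3·19=1785; k=2: 294+3724+7·14·19=5880; k=3: 882+0+7·14·19=2744 → min 1785.
Optimal order: (A·((B·C)·D)) with cost 1785.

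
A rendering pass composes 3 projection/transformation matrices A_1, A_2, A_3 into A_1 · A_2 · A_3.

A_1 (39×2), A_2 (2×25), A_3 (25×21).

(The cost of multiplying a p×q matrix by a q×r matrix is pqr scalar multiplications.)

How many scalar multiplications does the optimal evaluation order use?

Order (A_1 · (A_2 · A_3)): (A_2 · A_3): 2×25 by 25×21 → 2×21, cost 2·25·21 = 1050; (A_1 · (A_2 · A_3)): 39×2 by 2×21 → 39×21, cost 39·2·21 = 1638; cumulative 2688. Total 2688.
Order ((A_1 · A_2) · A_3): (A_1 · A_2): 39×2 by 2×25 → 39×25, cost 39·2·25 = 1950; ((A_1 · A_2) · A_3): 39×25 by 25×21 → 39×21, cost 39·25·21 = 20475; cumulative 22425. Total 22425.
Minimum: 2688.

2688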